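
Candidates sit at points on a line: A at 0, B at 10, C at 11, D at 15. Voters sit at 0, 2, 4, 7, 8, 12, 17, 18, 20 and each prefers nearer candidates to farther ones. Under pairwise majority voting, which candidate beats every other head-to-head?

B

With single-peaked preferences on a line, the Condorcet winner is the candidate closest to the median voter.
The median voter (position 8) is closest to B at 10.
Check: B vs C — voters closer to B: 5 of 9.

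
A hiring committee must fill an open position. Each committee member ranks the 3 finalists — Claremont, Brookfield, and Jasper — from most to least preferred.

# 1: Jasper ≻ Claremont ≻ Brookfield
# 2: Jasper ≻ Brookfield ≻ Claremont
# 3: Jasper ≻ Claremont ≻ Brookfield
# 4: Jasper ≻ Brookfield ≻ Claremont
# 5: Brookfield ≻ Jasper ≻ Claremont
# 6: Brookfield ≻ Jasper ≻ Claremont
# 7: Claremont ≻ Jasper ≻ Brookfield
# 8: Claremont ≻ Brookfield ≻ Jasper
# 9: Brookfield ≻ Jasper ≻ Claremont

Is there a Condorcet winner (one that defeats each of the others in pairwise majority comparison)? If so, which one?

Head-to-head results (9 voters total):
Claremont vs Brookfield: Brookfield wins 5–4.
Claremont vs Jasper: Jasper wins 7–2.
Brookfield vs Jasper: Jasper wins 5–4.
Jasper beats each rival — Claremont (7–2), Brookfield (5–4) — so Jasper is the Condorcet winner.

Jasper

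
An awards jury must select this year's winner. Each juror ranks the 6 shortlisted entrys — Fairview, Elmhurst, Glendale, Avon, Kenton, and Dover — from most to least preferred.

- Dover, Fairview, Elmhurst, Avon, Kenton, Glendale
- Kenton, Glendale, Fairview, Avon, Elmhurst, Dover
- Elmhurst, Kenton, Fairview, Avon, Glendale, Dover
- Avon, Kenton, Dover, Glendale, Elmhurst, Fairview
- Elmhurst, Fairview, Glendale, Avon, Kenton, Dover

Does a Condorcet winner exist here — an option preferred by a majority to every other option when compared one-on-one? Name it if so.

Elmhurst

Head-to-head results (5 voters total):
Fairview vs Elmhurst: Elmhurst wins 3–2.
Fairview vs Glendale: Fairview wins 3–2.
Fairview vs Avon: Fairview wins 4–1.
Fairview vs Kenton: Kenton wins 3–2.
Fairview vs Dover: Fairview wins 3–2.
Elmhurst vs Glendale: Elmhurst wins 3–2.
Elmhurst vs Avon: Elmhurst wins 3–2.
Elmhurst vs Kenton: Elmhurst wins 3–2.
Elmhurst vs Dover: Elmhurst wins 3–2.
Glendale vs Avon: Avon wins 3–2.
Glendale vs Kenton: Kenton wins 4–1.
Glendale vs Dover: Glendale wins 3–2.
Avon vs Kenton: Avon wins 3–2.
Avon vs Dover: Avon wins 4–1.
Kenton vs Dover: Kenton wins 4–1.
Elmhurst beats each rival — Fairview (3–2), Glendale (3–2), Avon (3–2), Kenton (3–2), Dover (3–2) — so Elmhurst is the Condorcet winner.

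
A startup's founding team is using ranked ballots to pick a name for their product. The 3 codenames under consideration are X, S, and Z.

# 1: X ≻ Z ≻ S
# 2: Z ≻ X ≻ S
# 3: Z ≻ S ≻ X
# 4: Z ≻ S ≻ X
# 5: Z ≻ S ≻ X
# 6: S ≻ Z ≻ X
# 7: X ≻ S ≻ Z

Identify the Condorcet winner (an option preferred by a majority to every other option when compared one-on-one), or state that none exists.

Head-to-head results (7 voters total):
X vs S: S wins 4–3.
X vs Z: Z wins 5–2.
S vs Z: Z wins 5–2.
Z beats each rival — X (5–2), S (5–2) — so Z is the Condorcet winner.

Z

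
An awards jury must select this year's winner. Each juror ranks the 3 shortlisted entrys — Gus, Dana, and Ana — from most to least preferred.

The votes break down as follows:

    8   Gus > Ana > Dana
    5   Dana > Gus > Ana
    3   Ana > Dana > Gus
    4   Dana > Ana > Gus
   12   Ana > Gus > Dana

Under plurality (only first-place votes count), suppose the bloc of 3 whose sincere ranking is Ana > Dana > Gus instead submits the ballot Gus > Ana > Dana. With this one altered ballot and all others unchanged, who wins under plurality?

First-place totals with the altered ballot: Gus 11, Dana 9, Ana 12.
The winner is unchanged: still Ana.

Ana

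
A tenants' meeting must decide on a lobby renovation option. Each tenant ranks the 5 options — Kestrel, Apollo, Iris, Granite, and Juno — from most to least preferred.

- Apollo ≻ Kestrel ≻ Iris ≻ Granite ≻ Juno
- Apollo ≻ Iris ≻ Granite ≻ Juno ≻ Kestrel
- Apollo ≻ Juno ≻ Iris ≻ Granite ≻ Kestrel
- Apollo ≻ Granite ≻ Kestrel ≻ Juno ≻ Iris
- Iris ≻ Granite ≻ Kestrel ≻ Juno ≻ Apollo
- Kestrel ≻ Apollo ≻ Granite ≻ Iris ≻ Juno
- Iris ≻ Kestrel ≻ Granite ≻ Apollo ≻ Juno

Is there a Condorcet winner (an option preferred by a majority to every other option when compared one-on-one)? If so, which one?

Apollo

Head-to-head results (7 voters total):
Kestrel vs Apollo: Apollo wins 4–3.
Kestrel vs Iris: Iris wins 4–3.
Kestrel vs Granite: Granite wins 4–3.
Kestrel vs Juno: Kestrel wins 5–2.
Apollo vs Iris: Apollo wins 5–2.
Apollo vs Granite: Apollo wins 5–2.
Apollo vs Juno: Apollo wins 6–1.
Iris vs Granite: Iris wins 5–2.
Iris vs Juno: Iris wins 5–2.
Granite vs Juno: Granite wins 6–1.
Apollo beats each rival — Kestrel (4–3), Iris (5–2), Granite (5–2), Juno (6–1) — so Apollo is the Condorcet winner.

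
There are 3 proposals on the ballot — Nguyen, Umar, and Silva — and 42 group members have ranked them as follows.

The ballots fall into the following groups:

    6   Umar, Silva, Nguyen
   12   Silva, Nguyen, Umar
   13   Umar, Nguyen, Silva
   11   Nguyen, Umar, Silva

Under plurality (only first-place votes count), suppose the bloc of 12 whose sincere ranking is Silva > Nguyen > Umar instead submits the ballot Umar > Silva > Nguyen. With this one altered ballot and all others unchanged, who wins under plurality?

First-place totals with the altered ballot: Nguyen 11, Umar 31, Silva 0.
The winner is unchanged: still Umar.

Umar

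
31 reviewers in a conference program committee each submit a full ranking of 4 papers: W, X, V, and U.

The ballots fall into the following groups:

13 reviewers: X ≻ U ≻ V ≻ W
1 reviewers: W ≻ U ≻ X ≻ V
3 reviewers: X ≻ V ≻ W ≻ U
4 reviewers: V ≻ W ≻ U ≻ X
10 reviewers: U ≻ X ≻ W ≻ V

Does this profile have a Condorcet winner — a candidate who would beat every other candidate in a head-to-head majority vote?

Head-to-head results (31 voters total):
W vs X: X wins 26–5.
W vs V: V wins 20–11.
W vs U: U wins 23–8.
X vs V: X wins 27–4.
X vs U: X wins 16–15.
V vs U: U wins 24–7.
X beats each rival — W (26–5), V (27–4), U (16–15) — so X is the Condorcet winner.

Yes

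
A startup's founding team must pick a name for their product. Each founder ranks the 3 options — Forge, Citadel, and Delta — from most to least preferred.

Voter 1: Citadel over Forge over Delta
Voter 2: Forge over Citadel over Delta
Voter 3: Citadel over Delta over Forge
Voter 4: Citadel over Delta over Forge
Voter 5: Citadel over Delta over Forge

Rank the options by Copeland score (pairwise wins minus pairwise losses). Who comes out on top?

Pairwise results:
  Forge vs Citadel: Citadel wins 4–1.
  Forge vs Delta: Delta wins 3–2.
  Citadel vs Delta: Citadel wins 5–0.
Copeland scores (wins − losses):
  Forge: 0 − 2 = -2
  Citadel: 2 − 0 = 2
  Delta: 1 − 1 = 0
Citadel has the best Copeland score.

Citadel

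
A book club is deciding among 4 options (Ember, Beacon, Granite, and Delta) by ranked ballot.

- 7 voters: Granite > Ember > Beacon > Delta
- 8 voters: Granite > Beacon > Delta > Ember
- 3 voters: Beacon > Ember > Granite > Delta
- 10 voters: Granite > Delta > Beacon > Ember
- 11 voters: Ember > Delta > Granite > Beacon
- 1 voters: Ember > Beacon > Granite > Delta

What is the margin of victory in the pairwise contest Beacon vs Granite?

Ballots ranking Beacon above Granite: 3+1 = 4.
Ballots ranking Granite above Beacon: 7+8+10+11 = 36.
Granite wins 36–4, a margin of 32.

32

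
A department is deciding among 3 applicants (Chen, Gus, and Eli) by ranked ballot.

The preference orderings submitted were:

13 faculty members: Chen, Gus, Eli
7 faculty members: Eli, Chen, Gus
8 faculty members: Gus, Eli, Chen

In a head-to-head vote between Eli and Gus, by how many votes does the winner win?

14

Ballots ranking Eli above Gus: 7.
Ballots ranking Gus above Eli: 13+8 = 21.
Gus wins 21–7, a margin of 14.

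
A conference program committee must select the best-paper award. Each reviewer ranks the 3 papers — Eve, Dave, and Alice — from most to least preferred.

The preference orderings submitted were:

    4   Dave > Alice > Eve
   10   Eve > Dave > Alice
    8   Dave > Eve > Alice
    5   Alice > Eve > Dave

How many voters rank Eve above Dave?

Ballots ranking Eve above Dave: 10+5 = 15.
Ballots ranking Dave above Eve: 4+8 = 12.
So 15 of 27 voters prefer Eve to Dave.

15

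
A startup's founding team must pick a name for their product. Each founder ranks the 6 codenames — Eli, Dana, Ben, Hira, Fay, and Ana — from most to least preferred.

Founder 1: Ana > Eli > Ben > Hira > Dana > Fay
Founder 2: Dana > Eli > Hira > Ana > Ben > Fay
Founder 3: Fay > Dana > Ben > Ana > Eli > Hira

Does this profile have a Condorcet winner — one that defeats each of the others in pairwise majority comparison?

Head-to-head results (3 voters total):
Eli vs Dana: Dana wins 2–1.
Eli vs Ben: Eli wins 2–1.
Eli vs Hira: Eli wins 3–0.
Eli vs Fay: Eli wins 2–1.
Eli vs Ana: Ana wins 2–1.
Dana vs Ben: Dana wins 2–1.
Dana vs Hira: Dana wins 2–1.
Dana vs Fay: Dana wins 2–1.
Dana vs Ana: Dana wins 2–1.
Ben vs Hira: Ben wins 2–1.
Ben vs Fay: Ben wins 2–1.
Ben vs Ana: Ana wins 2–1.
Hira vs Fay: Hira wins 2–1.
Hira vs Ana: Ana wins 2–1.
Fay vs Ana: Ana wins 2–1.
Dana beats each rival — Eli (2–1), Ben (2–1), Hira (2–1), Fay (2–1), Ana (2–1) — so Dana is the Condorcet winner.

Yes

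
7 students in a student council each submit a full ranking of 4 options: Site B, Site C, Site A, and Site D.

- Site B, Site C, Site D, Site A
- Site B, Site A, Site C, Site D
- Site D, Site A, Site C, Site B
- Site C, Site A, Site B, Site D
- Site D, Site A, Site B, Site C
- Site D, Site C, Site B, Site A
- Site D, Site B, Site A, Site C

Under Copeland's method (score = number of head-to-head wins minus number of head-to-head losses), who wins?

Site D

Pairwise results:
  Site B vs Site C: Site B wins 4–3.
  Site B vs Site A: Site B wins 4–3.
  Site B vs Site D: Site D wins 4–3.
  Site C vs Site A: Site A wins 4–3.
  Site C vs Site D: Site D wins 4–3.
  Site A vs Site D: Site D wins 5–2.
Copeland scores (wins − losses):
  Site B: 2 − 1 = 1
  Site C: 0 − 3 = -3
  Site A: 1 − 2 = -1
  Site D: 3 − 0 = 3
Site D has the best Copeland score.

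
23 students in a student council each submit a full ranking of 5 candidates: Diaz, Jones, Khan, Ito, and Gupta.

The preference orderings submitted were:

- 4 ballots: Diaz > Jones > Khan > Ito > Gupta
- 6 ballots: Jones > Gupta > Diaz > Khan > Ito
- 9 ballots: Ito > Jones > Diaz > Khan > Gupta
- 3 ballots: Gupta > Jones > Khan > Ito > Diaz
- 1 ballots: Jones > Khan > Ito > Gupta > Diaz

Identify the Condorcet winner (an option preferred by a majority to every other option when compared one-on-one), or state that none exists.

Head-to-head results (23 voters total):
Diaz vs Jones: Jones wins 19–4.
Diaz vs Khan: Diaz wins 19–4.
Diaz vs Ito: Ito wins 13–10.
Diaz vs Gupta: Diaz wins 13–10.
Jones vs Khan: Jones wins 23–0.
Jones vs Ito: Jones wins 14–9.
Jones vs Gupta: Jones wins 20–3.
Khan vs Ito: Khan wins 14–9.
Khan vs Gupta: Khan wins 14–9.
Ito vs Gupta: Ito wins 14–9.
Jones beats each rival — Diaz (19–4), Khan (23–0), Ito (14–9), Gupta (20–3) — so Jones is the Condorcet winner.

Jones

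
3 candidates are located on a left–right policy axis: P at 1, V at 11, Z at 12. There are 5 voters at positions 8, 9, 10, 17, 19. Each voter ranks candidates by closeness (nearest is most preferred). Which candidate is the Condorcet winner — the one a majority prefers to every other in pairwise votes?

With single-peaked preferences on a line, the Condorcet winner is the candidate closest to the median voter.
The median voter (position 10) is closest to V at 11.
Check: V vs Z — voters closer to V: 3 of 5.

V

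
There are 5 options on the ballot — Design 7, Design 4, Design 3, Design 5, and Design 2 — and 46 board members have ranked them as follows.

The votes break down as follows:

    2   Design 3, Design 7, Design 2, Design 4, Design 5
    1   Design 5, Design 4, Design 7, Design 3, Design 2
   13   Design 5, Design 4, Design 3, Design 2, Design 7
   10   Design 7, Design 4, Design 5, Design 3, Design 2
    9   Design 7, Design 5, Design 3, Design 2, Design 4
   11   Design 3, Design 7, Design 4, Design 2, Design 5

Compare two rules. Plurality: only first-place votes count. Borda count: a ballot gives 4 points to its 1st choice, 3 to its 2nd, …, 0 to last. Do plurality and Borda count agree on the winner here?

Yes

Plurality first-place counts: Design 7 19, Design 4 0, Design 3 13, Design 5 14, Design 2 0 → Design 7.
Borda totals: Design 7 117, Design 4 96, Design 3 107, Design 5 103, Design 2 37 → Design 7.
The two rules agree on Design 7.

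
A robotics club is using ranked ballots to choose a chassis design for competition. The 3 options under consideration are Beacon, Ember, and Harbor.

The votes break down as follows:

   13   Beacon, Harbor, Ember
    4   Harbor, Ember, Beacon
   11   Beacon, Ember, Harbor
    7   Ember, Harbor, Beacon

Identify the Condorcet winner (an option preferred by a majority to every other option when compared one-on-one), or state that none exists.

Head-to-head results (35 voters total):
Beacon vs Ember: Beacon wins 24–11.
Beacon vs Harbor: Beacon wins 24–11.
Ember vs Harbor: Ember wins 18–17.
Beacon beats each rival — Ember (24–11), Harbor (24–11) — so Beacon is the Condorcet winner.

Beacon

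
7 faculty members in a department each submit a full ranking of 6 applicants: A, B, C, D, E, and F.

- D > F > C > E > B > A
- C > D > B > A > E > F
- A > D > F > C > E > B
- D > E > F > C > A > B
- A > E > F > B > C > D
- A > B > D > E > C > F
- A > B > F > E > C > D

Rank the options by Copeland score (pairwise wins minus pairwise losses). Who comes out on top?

A

Pairwise results:
  A vs B: A wins 5–2.
  A vs C: A wins 4–3.
  A vs D: A wins 4–3.
  A vs E: A wins 5–2.
  A vs F: A wins 5–2.
  B vs C: C wins 4–3.
  B vs D: D wins 4–3.
  B vs E: E wins 4–3.
  B vs F: F wins 4–3.
  C vs D: D wins 4–3.
  C vs E: E wins 4–3.
  C vs F: F wins 5–2.
  D vs E: D wins 5–2.
  D vs F: D wins 5–2.
  E vs F: E wins 4–3.
Copeland scores (wins − losses):
  A: 5 − 0 = 5
  B: 0 − 5 = -5
  C: 1 − 4 = -3
  D: 4 − 1 = 3
  E: 3 − 2 = 1
  F: 2 − 3 = -1
A has the best Copeland score.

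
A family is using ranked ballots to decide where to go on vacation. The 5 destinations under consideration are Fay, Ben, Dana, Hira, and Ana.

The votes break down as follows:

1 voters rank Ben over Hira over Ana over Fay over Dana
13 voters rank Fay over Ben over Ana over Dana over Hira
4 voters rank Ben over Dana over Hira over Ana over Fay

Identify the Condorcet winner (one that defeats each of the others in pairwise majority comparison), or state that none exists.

Fay

Head-to-head results (18 voters total):
Fay vs Ben: Fay wins 13–5.
Fay vs Dana: Fay wins 14–4.
Fay vs Hira: Fay wins 13–5.
Fay vs Ana: Fay wins 13–5.
Ben vs Dana: Ben wins 18–0.
Ben vs Hira: Ben wins 18–0.
Ben vs Ana: Ben wins 18–0.
Dana vs Hira: Dana wins 17–1.
Dana vs Ana: Ana wins 14–4.
Hira vs Ana: Ana wins 13–5.
Fay beats each rival — Ben (13–5), Dana (14–4), Hira (13–5), Ana (13–5) — so Fay is the Condorcet winner.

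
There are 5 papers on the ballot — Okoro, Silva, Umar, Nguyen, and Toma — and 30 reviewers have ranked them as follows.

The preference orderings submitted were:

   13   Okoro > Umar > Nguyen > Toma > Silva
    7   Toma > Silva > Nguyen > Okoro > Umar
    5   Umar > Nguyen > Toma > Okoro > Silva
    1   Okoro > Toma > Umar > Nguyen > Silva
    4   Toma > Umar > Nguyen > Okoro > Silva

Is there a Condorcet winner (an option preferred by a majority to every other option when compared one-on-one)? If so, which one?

No Condorcet winner

Head-to-head results (30 voters total):
Okoro vs Silva: Okoro wins 23–7.
Okoro vs Umar: Okoro wins 21–9.
Okoro vs Nguyen: Nguyen wins 16–14.
Okoro vs Toma: Toma wins 16–14.
Silva vs Umar: Umar wins 23–7.
Silva vs Nguyen: Nguyen wins 23–7.
Silva vs Toma: Toma wins 30–0.
Umar vs Nguyen: Umar wins 23–7.
Umar vs Toma: Umar wins 18–12.
Nguyen vs Toma: Nguyen wins 18–12.
No candidate beats all others: Okoro beats Umar beats Nguyen beats Okoro, a majority cycle.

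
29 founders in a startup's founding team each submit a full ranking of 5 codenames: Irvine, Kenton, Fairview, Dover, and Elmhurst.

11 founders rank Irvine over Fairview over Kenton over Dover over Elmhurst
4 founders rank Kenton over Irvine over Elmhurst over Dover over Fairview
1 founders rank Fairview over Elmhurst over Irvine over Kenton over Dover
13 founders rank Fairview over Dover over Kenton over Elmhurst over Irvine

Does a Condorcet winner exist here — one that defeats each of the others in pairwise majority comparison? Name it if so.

Head-to-head results (29 voters total):
Irvine vs Kenton: Kenton wins 17–12.
Irvine vs Fairview: Irvine wins 15–14.
Irvine vs Dover: Irvine wins 16–13.
Irvine vs Elmhurst: Irvine wins 15–14.
Kenton vs Fairview: Fairview wins 25–4.
Kenton vs Dover: Kenton wins 16–13.
Kenton vs Elmhurst: Kenton wins 28–1.
Fairview vs Dover: Fairview wins 25–4.
Fairview vs Elmhurst: Fairview wins 25–4.
Dover vs Elmhurst: Dover wins 24–5.
No candidate beats all others: Irvine beats Fairview beats Kenton beats Irvine, a majority cycle.

No Condorcet winner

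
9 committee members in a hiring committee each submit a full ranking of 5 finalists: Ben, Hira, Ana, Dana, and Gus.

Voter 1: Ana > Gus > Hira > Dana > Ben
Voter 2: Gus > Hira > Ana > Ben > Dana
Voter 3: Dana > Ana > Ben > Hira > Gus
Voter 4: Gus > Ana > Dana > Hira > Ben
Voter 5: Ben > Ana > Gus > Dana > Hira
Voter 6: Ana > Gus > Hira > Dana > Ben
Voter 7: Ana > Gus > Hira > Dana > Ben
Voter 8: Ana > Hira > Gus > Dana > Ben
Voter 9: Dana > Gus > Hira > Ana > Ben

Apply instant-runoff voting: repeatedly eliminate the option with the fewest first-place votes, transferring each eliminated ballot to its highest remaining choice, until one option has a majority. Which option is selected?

Round 1: Ana 4, Dana 2, Gus 2, Ben 1, Hira 0. Hira has the fewest and is eliminated.
Round 2: Ana 4, Dana 2, Gus 2, Ben 1. Ben has the fewest and is eliminated.
Round 3: Ana 5, Dana 2, Gus 2. Ana has a majority.

Ana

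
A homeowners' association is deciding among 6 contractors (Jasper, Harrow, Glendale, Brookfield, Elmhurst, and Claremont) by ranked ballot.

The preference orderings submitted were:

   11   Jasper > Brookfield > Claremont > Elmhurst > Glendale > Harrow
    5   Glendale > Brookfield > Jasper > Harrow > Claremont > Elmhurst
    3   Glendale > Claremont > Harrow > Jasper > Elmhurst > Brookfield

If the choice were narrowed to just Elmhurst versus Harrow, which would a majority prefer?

Ballots ranking Elmhurst above Harrow: 11.
Ballots ranking Harrow above Elmhurst: 5+3 = 8.
Elmhurst wins the head-to-head, 11–8.

Elmhurst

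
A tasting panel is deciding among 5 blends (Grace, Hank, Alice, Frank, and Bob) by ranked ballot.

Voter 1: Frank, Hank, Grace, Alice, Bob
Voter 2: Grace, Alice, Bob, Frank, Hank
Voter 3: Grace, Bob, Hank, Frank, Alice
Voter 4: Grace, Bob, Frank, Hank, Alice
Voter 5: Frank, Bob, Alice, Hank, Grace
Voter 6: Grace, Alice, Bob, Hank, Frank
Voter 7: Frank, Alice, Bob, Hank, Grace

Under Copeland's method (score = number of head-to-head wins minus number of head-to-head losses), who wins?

Grace

Pairwise results:
  Grace vs Hank: Grace wins 4–3.
  Grace vs Alice: Grace wins 5–2.
  Grace vs Frank: Grace wins 4–3.
  Grace vs Bob: Grace wins 5–2.
  Hank vs Alice: Alice wins 4–3.
  Hank vs Frank: Frank wins 5–2.
  Hank vs Bob: Bob wins 6–1.
  Alice vs Frank: Frank wins 5–2.
  Alice vs Bob: Alice wins 4–3.
  Frank vs Bob: Bob wins 4–3.
Copeland scores (wins − losses):
  Grace: 4 − 0 = 4
  Hank: 0 − 4 = -4
  Alice: 2 − 2 = 0
  Frank: 2 − 2 = 0
  Bob: 2 − 2 = 0
Grace has the best Copeland score.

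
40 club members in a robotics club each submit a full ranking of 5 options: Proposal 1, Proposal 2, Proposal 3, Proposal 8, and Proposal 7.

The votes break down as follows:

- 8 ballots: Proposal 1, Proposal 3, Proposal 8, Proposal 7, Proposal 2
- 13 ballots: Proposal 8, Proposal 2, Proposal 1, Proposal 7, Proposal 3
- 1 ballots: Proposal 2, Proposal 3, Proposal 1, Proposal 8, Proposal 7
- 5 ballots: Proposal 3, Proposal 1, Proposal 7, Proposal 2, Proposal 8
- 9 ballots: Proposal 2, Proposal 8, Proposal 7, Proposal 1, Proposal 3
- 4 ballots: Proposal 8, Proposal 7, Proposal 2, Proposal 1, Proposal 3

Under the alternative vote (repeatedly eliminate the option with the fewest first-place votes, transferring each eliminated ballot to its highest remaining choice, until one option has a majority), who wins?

Proposal 8

Round 1: Proposal 8 17, Proposal 2 10, Proposal 1 8, Proposal 3 5, Proposal 7 0. Proposal 7 has the fewest and is eliminated.
Round 2: Proposal 8 17, Proposal 2 10, Proposal 1 8, Proposal 3 5. Proposal 3 has the fewest and is eliminated.
Round 3: Proposal 8 17, Proposal 1 13, Proposal 2 10. Proposal 2 has the fewest and is eliminated.
Round 4: Proposal 8 26, Proposal 1 14. Proposal 8 has a majority.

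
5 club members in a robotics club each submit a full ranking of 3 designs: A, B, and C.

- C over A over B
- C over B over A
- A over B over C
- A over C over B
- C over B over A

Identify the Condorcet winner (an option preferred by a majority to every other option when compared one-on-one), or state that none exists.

Head-to-head results (5 voters total):
A vs B: A wins 3–2.
A vs C: C wins 3–2.
B vs C: C wins 4–1.
C beats each rival — A (3–2), B (4–1) — so C is the Condorcet winner.

C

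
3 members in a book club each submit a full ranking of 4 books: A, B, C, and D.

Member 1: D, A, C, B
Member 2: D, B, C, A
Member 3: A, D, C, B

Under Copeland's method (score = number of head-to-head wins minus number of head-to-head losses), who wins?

D

Pairwise results:
  A vs B: A wins 2–1.
  A vs C: A wins 2–1.
  A vs D: D wins 2–1.
  B vs C: C wins 2–1.
  B vs D: D wins 3–0.
  C vs D: D wins 3–0.
Copeland scores (wins − losses):
  A: 2 − 1 = 1
  B: 0 − 3 = -3
  C: 1 − 2 = -1
  D: 3 − 0 = 3
D has the best Copeland score.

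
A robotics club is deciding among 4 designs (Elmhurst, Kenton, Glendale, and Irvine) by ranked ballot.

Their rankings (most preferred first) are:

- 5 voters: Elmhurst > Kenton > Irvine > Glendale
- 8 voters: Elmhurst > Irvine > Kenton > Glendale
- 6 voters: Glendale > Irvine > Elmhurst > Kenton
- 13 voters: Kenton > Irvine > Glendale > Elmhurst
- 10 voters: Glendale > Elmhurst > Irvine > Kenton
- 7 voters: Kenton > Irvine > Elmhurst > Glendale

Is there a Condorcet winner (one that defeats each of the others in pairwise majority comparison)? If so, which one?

Head-to-head results (49 voters total):
Elmhurst vs Kenton: Elmhurst wins 29–20.
Elmhurst vs Glendale: Glendale wins 29–20.
Elmhurst vs Irvine: Irvine wins 26–23.
Kenton vs Glendale: Kenton wins 33–16.
Kenton vs Irvine: Kenton wins 25–24.
Glendale vs Irvine: Irvine wins 33–16.
No candidate beats all others: Elmhurst beats Kenton beats Glendale beats Elmhurst, a majority cycle.

There is no Condorcet winner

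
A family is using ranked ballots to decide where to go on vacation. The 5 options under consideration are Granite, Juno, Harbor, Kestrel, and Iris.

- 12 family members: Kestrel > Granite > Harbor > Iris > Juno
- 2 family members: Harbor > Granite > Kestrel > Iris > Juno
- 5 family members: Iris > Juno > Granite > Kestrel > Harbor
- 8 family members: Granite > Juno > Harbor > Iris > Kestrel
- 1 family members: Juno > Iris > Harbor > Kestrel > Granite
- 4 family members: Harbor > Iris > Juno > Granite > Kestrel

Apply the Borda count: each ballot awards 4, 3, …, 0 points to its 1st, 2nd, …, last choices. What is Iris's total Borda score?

57

Borda scores:
  Granite: 12·3 + 2·3 + 5·2 + 8·4 + 0 + 4·1 = 88
  Juno: 12·0 + 2·0 + 5·3 + 8·3 + 4 + 4·2 = 51
  Harbor: 12·2 + 2·4 + 5·0 + 8·2 + 2 + 4·4 = 66
  Kestrel: 12·4 + 2·2 + 5·1 + 8·0 + 1 + 4·0 = 58
  Iris: 12·1 + 2·1 + 5·4 + 8·1 + 3 + 4·3 = 57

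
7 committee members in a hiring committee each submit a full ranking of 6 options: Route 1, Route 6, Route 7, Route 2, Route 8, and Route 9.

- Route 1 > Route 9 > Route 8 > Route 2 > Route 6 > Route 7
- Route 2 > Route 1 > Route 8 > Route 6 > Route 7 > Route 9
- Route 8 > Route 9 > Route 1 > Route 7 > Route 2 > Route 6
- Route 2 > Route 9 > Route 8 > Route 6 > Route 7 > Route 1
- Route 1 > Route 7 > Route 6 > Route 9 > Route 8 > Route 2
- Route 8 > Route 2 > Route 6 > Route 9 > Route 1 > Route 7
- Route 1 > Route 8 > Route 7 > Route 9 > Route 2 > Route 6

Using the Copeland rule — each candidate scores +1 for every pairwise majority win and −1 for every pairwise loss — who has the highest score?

Route 1

Pairwise results:
  Route 1 vs Route 6: Route 1 wins 5–2.
  Route 1 vs Route 7: Route 1 wins 6–1.
  Route 1 vs Route 2: Route 1 wins 4–3.
  Route 1 vs Route 8: Route 1 wins 4–3.
  Route 1 vs Route 9: Route 1 wins 4–3.
  Route 6 vs Route 7: Route 6 wins 4–3.
  Route 6 vs Route 2: Route 2 wins 6–1.
  Route 6 vs Route 8: Route 8 wins 6–1.
  Route 6 vs Route 9: Route 9 wins 4–3.
  Route 7 vs Route 2: Route 2 wins 4–3.
  Route 7 vs Route 8: Route 8 wins 6–1.
  Route 7 vs Route 9: Route 9 wins 4–3.
  Route 2 vs Route 8: Route 8 wins 5–2.
  Route 2 vs Route 9: Route 9 wins 4–3.
  Route 8 vs Route 9: Route 8 wins 4–3.
Copeland scores (wins − losses):
  Route 1: 5 − 0 = 5
  Route 6: 1 − 4 = -3
  Route 7: 0 − 5 = -5
  Route 2: 2 − 3 = -1
  Route 8: 4 − 1 = 3
  Route 9: 3 − 2 = 1
Route 1 has the best Copeland score.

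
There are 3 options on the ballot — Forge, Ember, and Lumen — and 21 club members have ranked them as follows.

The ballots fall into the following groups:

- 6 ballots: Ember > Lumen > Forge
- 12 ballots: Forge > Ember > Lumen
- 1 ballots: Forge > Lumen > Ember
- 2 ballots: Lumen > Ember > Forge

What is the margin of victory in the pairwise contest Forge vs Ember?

5

Ballots ranking Forge above Ember: 12+1 = 13.
Ballots ranking Ember above Forge: 6+2 = 8.
Forge wins 13–8, a margin of 5.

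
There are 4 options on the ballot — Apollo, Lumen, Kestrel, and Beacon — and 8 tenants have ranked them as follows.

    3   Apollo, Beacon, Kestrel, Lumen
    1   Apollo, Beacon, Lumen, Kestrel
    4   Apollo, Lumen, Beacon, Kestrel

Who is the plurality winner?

Apollo

First-place vote totals:
  Apollo: 8
  Lumen: 0
  Kestrel: 0
  Beacon: 0
Apollo has the most first-place votes.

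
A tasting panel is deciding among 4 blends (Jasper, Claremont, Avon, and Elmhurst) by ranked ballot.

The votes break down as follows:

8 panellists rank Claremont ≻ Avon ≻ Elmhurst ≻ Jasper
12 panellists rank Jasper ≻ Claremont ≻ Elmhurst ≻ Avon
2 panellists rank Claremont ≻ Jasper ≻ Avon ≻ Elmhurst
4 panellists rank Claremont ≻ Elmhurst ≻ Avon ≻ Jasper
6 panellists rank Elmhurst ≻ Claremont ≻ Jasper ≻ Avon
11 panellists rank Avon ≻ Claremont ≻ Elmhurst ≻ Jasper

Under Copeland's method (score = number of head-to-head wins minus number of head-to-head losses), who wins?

Claremont

Pairwise results:
  Jasper vs Claremont: Claremont wins 31–12.
  Jasper vs Avon: Avon wins 23–20.
  Jasper vs Elmhurst: Elmhurst wins 29–14.
  Claremont vs Avon: Claremont wins 32–11.
  Claremont vs Elmhurst: Claremont wins 37–6.
  Avon vs Elmhurst: Elmhurst wins 22–21.
Copeland scores (wins − losses):
  Jasper: 0 − 3 = -3
  Claremont: 3 − 0 = 3
  Avon: 1 − 2 = -1
  Elmhurst: 2 − 1 = 1
Claremont has the best Copeland score.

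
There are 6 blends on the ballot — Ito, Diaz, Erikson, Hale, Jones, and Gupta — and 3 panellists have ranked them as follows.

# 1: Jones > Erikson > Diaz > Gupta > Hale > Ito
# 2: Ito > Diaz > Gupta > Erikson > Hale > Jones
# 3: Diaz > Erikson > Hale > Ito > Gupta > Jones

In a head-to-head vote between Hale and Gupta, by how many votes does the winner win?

Ballots ranking Hale above Gupta: 1.
Ballots ranking Gupta above Hale: 2.
Gupta wins 2–1, a margin of 1.

1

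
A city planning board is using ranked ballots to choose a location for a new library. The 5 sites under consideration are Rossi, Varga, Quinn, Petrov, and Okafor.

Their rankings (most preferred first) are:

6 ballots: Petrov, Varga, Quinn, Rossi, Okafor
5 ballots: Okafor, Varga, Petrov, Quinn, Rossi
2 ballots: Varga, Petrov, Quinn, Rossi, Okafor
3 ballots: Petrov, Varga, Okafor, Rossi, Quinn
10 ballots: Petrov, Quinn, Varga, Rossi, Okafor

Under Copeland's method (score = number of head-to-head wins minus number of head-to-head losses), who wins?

Petrov

Pairwise results:
  Rossi vs Varga: Varga wins 26–0.
  Rossi vs Quinn: Quinn wins 23–3.
  Rossi vs Petrov: Petrov wins 26–0.
  Rossi vs Okafor: Rossi wins 18–8.
  Varga vs Quinn: Varga wins 16–10.
  Varga vs Petrov: Petrov wins 19–7.
  Varga vs Okafor: Varga wins 21–5.
  Quinn vs Petrov: Petrov wins 26–0.
  Quinn vs Okafor: Quinn wins 18–8.
  Petrov vs Okafor: Petrov wins 21–5.
Copeland scores (wins − losses):
  Rossi: 1 − 3 = -2
  Varga: 3 − 1 = 2
  Quinn: 2 − 2 = 0
  Petrov: 4 − 0 = 4
  Okafor: 0 − 4 = -4
Petrov has the best Copeland score.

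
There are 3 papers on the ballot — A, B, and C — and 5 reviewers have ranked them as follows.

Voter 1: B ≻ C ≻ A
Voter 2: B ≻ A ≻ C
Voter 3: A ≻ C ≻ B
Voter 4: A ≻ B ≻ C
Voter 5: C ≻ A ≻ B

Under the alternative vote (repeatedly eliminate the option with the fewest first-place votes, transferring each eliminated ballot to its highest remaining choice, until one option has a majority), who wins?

A

Round 1: A 2, B 2, C 1. C has the fewest and is eliminated.
Round 2: A 3, B 2. A has a majority.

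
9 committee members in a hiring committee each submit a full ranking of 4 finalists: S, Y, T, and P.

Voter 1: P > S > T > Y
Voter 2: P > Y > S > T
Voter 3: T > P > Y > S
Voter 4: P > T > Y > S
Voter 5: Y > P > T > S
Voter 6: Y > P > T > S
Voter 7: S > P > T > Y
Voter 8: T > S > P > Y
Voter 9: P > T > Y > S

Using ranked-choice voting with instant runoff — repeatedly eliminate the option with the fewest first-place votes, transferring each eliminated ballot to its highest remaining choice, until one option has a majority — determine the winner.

Round 1: P 4, Y 2, T 2, S 1. S has the fewest and is eliminated.
Round 2: P 5, Y 2, T 2. P has a majority.

P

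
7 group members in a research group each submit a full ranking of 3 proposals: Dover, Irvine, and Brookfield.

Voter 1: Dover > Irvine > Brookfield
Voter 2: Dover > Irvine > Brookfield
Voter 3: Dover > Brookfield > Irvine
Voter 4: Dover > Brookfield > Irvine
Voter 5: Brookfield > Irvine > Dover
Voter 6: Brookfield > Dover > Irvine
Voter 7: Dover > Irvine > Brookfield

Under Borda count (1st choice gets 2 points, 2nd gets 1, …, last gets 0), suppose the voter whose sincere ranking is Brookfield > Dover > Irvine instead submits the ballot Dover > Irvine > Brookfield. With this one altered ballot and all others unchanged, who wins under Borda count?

Dover

Borda totals with the altered ballot: Dover 12, Irvine 5, Brookfield 4.
The winner is unchanged: still Dover.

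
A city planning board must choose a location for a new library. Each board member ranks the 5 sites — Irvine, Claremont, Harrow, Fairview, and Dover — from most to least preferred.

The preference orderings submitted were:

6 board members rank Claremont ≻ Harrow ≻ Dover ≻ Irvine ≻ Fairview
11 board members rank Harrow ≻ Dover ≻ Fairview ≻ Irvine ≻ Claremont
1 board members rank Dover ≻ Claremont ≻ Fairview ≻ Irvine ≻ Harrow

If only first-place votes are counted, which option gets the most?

First-place vote totals:
  Irvine: 0
  Claremont: 6
  Harrow: 11
  Fairview: 0
  Dover: 1
Harrow has the most first-place votes.

Harrow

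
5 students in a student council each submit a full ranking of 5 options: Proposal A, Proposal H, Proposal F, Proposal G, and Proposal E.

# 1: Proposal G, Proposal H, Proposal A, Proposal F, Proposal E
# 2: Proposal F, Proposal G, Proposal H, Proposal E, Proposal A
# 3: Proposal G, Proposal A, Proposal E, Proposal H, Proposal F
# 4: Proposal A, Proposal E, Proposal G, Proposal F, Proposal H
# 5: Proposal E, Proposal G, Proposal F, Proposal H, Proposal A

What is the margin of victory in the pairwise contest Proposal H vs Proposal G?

Ballots ranking Proposal H above Proposal G: 0.
Ballots ranking Proposal G above Proposal H: 5.
Proposal G wins 5–0, a margin of 5.

5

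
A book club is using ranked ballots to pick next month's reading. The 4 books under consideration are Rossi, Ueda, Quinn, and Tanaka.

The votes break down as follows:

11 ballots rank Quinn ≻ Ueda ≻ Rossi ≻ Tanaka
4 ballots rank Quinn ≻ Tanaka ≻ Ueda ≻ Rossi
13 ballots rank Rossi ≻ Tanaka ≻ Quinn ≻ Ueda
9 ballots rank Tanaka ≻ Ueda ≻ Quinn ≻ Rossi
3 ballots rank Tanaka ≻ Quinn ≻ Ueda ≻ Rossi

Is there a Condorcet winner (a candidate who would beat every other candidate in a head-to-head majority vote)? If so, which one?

Head-to-head results (40 voters total):
Rossi vs Ueda: Ueda wins 27–13.
Rossi vs Quinn: Quinn wins 27–13.
Rossi vs Tanaka: Rossi wins 24–16.
Ueda vs Quinn: Quinn wins 31–9.
Ueda vs Tanaka: Tanaka wins 29–11.
Quinn vs Tanaka: Tanaka wins 25–15.
No candidate beats all others: Rossi beats Tanaka beats Ueda beats Rossi, a majority cycle.

No Condorcet winner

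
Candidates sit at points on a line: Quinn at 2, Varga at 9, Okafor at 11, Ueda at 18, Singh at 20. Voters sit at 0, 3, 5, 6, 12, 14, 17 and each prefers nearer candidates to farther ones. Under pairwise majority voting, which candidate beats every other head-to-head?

With single-peaked preferences on a line, the Condorcet winner is the candidate closest to the median voter.
The median voter (position 6) is closest to Varga at 9.
Check: Varga vs Ueda — voters closer to Varga: 5 of 7.

Varga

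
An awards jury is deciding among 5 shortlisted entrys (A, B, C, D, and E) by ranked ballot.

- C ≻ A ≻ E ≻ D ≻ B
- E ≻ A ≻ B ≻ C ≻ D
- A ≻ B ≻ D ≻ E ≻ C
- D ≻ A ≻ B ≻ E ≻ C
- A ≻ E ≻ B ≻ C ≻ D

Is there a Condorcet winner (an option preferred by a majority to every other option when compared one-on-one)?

Yes

Head-to-head results (5 voters total):
A vs B: A wins 5–0.
A vs C: A wins 4–1.
A vs D: A wins 4–1.
A vs E: A wins 4–1.
B vs C: B wins 4–1.
B vs D: B wins 3–2.
B vs E: E wins 3–2.
C vs D: C wins 3–2.
C vs E: E wins 4–1.
D vs E: E wins 3–2.
A beats each rival — B (5–0), C (4–1), D (4–1), E (4–1) — so A is the Condorcet winner.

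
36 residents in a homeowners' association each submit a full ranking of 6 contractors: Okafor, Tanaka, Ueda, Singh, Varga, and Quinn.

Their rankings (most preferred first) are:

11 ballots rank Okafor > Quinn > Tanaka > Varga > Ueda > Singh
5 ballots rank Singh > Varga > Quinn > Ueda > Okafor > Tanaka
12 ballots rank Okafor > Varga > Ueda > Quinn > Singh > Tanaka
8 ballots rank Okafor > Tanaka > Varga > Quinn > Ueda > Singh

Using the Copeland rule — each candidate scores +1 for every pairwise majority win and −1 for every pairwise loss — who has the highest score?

Okafor

Pairwise results:
  Okafor vs Tanaka: Okafor wins 36–0.
  Okafor vs Ueda: Okafor wins 31–5.
  Okafor vs Singh: Okafor wins 31–5.
  Okafor vs Varga: Okafor wins 31–5.
  Okafor vs Quinn: Okafor wins 31–5.
  Tanaka vs Ueda: Tanaka wins 19–17.
  Tanaka vs Singh: Tanaka wins 19–17.
  Tanaka vs Varga: Tanaka wins 19–17.
  Tanaka vs Quinn: Quinn wins 28–8.
  Ueda vs Singh: Ueda wins 31–5.
  Ueda vs Varga: Varga wins 36–0.
  Ueda vs Quinn: Quinn wins 24–12.
  Singh vs Varga: Varga wins 31–5.
  Singh vs Quinn: Quinn wins 31–5.
  Varga vs Quinn: Varga wins 25–11.
Copeland scores (wins − losses):
  Okafor: 5 − 0 = 5
  Tanaka: 3 − 2 = 1
  Ueda: 1 − 4 = -3
  Singh: 0 − 5 = -5
  Varga: 3 − 2 = 1
  Quinn: 3 − 2 = 1
Okafor has the best Copeland score.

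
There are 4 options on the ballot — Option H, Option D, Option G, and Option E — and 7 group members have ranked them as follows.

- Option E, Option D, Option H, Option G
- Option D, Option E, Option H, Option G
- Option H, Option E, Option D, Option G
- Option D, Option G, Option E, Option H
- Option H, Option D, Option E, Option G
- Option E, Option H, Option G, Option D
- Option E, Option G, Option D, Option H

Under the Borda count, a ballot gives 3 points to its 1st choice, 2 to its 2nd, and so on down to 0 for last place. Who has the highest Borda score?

Borda scores:
  Option H: 1 + 1 + 3 + 0 + 3 + 2 + 0 = 10
  Option D: 2 + 3 + 1 + 3 + 2 + 0 + 1 = 12
  Option G: 0 + 0 + 0 + 2 + 0 + 1 + 2 = 5
  Option E: 3 + 2 + 2 + 1 + 1 + 3 + 3 = 15
Option E has the highest total.

Option E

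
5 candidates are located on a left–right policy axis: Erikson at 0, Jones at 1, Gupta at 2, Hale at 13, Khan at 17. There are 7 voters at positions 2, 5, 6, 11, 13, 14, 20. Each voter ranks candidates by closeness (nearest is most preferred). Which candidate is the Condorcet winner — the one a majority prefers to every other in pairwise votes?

Hale

With single-peaked preferences on a line, the Condorcet winner is the candidate closest to the median voter.
The median voter (position 11) is closest to Hale at 13.
Check: Hale vs Gupta — voters closer to Hale: 4 of 7.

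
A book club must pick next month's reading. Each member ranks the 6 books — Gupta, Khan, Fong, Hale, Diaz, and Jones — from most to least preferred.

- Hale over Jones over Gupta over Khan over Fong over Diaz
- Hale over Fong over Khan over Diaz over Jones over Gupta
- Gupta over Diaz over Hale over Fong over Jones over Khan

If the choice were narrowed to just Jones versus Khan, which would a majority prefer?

Ballots ranking Jones above Khan: 2.
Ballots ranking Khan above Jones: 1.
Jones wins the head-to-head, 2–1.

Jones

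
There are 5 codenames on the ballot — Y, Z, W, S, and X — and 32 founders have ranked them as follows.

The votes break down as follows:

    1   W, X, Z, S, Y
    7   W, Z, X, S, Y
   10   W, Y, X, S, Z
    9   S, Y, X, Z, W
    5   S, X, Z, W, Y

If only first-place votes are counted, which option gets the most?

W

First-place vote totals:
  Y: 0
  Z: 0
  W: 18
  S: 14
  X: 0
W has the most first-place votes.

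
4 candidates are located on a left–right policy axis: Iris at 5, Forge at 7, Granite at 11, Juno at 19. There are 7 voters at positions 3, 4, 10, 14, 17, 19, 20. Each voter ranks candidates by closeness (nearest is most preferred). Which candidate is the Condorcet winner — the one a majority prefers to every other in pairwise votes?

With single-peaked preferences on a line, the Condorcet winner is the candidate closest to the median voter.
The median voter (position 14) is closest to Granite at 11.
Check: Granite vs Forge — voters closer to Granite: 5 of 7.

Granite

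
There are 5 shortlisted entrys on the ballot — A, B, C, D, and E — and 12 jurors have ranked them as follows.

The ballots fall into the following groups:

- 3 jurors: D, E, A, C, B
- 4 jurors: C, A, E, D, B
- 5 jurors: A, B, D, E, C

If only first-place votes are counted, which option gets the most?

A

First-place vote totals:
  A: 5
  B: 0
  C: 4
  D: 3
  E: 0
A has the most first-place votes.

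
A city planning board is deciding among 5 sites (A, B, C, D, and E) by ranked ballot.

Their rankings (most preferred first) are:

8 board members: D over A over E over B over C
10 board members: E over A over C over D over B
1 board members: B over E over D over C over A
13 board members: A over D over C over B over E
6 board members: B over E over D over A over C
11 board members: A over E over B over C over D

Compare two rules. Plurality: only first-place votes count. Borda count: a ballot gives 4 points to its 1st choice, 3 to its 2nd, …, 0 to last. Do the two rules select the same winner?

Yes

Plurality first-place counts: A 24, B 7, C 0, D 8, E 10 → A.
Borda totals: A 156, B 71, C 58, D 95, E 110 → A.
The two rules agree on A.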